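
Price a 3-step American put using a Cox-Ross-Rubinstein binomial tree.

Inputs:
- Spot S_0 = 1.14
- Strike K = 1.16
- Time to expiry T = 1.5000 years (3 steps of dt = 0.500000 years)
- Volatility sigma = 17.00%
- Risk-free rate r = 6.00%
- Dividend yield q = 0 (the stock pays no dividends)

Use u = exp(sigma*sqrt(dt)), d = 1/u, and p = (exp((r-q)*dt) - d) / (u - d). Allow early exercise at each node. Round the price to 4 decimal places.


dt = T/N = 0.500000
u = exp(sigma*sqrt(dt)) = 1.127732; d = 1/u = 0.886736
p = (exp((r-q)*dt) - d) / (u - d) = 0.596354
Discount per step: exp(-r*dt) = 0.970446
Stock lattice S(k, i) with i counting down-moves:
  k=0: S(0,0) = 1.1400
  k=1: S(1,0) = 1.2856; S(1,1) = 1.0109
  k=2: S(2,0) = 1.4498; S(2,1) = 1.1400; S(2,2) = 0.8964
  k=3: S(3,0) = 1.6350; S(3,1) = 1.2856; S(3,2) = 1.0109; S(3,3) = 0.7949
Terminal payoffs V(N, i) = max(K - S_T, 0):
  V(3,0) = 0.000000; V(3,1) = 0.000000; V(3,2) = 0.149121; V(3,3) = 0.365145
Backward induction: V(k, i) = exp(-r*dt) * [p * V(k+1, i) + (1-p) * V(k+1, i+1)]; then take max(V_cont, immediate exercise) for American.
  V(2,0) = exp(-r*dt) * [p*0.000000 + (1-p)*0.000000] = 0.000000; exercise = 0.000000; V(2,0) = max -> 0.000000
  V(2,1) = exp(-r*dt) * [p*0.000000 + (1-p)*0.149121] = 0.058413; exercise = 0.020000; V(2,1) = max -> 0.058413
  V(2,2) = exp(-r*dt) * [p*0.149121 + (1-p)*0.365145] = 0.229334; exercise = 0.263617; V(2,2) = max -> 0.263617
  V(1,0) = exp(-r*dt) * [p*0.000000 + (1-p)*0.058413] = 0.022881; exercise = 0.000000; V(1,0) = max -> 0.022881
  V(1,1) = exp(-r*dt) * [p*0.058413 + (1-p)*0.263617] = 0.137069; exercise = 0.149121; V(1,1) = max -> 0.149121
  V(0,0) = exp(-r*dt) * [p*0.022881 + (1-p)*0.149121] = 0.071655; exercise = 0.020000; V(0,0) = max -> 0.071655

Answer: Price = V(0,0) = 0.0717


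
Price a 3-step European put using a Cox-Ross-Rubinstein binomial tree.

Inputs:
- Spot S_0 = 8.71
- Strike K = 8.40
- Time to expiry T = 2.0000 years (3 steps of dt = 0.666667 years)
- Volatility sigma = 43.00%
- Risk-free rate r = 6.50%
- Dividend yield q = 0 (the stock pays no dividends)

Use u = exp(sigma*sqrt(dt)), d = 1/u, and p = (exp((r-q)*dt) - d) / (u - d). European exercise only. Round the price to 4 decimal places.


dt = T/N = 0.666667
u = exp(sigma*sqrt(dt)) = 1.420620; d = 1/u = 0.703918
p = (exp((r-q)*dt) - d) / (u - d) = 0.474909
Discount per step: exp(-r*dt) = 0.957592
Stock lattice S(k, i) with i counting down-moves:
  k=0: S(0,0) = 8.7100
  k=1: S(1,0) = 12.3736; S(1,1) = 6.1311
  k=2: S(2,0) = 17.5782; S(2,1) = 8.7100; S(2,2) = 4.3158
  k=3: S(3,0) = 24.9719; S(3,1) = 12.3736; S(3,2) = 6.1311; S(3,3) = 3.0380
Terminal payoffs V(N, i) = max(K - S_T, 0):
  V(3,0) = 0.000000; V(3,1) = 0.000000; V(3,2) = 2.268875; V(3,3) = 5.362025
Backward induction: V(k, i) = exp(-r*dt) * [p * V(k+1, i) + (1-p) * V(k+1, i+1)].
  V(2,0) = exp(-r*dt) * [p*0.000000 + (1-p)*0.000000] = 0.000000
  V(2,1) = exp(-r*dt) * [p*0.000000 + (1-p)*2.268875] = 1.140844
  V(2,2) = exp(-r*dt) * [p*2.268875 + (1-p)*5.362025] = 3.727965
  V(1,0) = exp(-r*dt) * [p*0.000000 + (1-p)*1.140844] = 0.573643
  V(1,1) = exp(-r*dt) * [p*1.140844 + (1-p)*3.727965] = 2.393328
  V(0,0) = exp(-r*dt) * [p*0.573643 + (1-p)*2.393328] = 1.464297

Answer: Price = V(0,0) = 1.4643


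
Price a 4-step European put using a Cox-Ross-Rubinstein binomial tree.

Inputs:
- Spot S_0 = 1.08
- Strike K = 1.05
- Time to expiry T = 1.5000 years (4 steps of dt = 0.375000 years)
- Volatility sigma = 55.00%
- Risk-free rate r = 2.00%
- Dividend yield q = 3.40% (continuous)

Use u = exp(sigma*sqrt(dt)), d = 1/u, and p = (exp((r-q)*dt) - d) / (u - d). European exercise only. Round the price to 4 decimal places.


Answer: Price = V(0,0) = 0.2548

Derivation:
dt = T/N = 0.375000
u = exp(sigma*sqrt(dt)) = 1.400466; d = 1/u = 0.714048
p = (exp((r-q)*dt) - d) / (u - d) = 0.408957
Discount per step: exp(-r*dt) = 0.992528
Stock lattice S(k, i) with i counting down-moves:
  k=0: S(0,0) = 1.0800
  k=1: S(1,0) = 1.5125; S(1,1) = 0.7712
  k=2: S(2,0) = 2.1182; S(2,1) = 1.0800; S(2,2) = 0.5507
  k=3: S(3,0) = 2.9665; S(3,1) = 1.5125; S(3,2) = 0.7712; S(3,3) = 0.3932
  k=4: S(4,0) = 4.1545; S(4,1) = 2.1182; S(4,2) = 1.0800; S(4,3) = 0.5507; S(4,4) = 0.2808
Terminal payoffs V(N, i) = max(K - S_T, 0):
  V(4,0) = 0.000000; V(4,1) = 0.000000; V(4,2) = 0.000000; V(4,3) = 0.499346; V(4,4) = 0.769241
Backward induction: V(k, i) = exp(-r*dt) * [p * V(k+1, i) + (1-p) * V(k+1, i+1)].
  V(3,0) = exp(-r*dt) * [p*0.000000 + (1-p)*0.000000] = 0.000000
  V(3,1) = exp(-r*dt) * [p*0.000000 + (1-p)*0.000000] = 0.000000
  V(3,2) = exp(-r*dt) * [p*0.000000 + (1-p)*0.499346] = 0.292930
  V(3,3) = exp(-r*dt) * [p*0.499346 + (1-p)*0.769241] = 0.653942
  V(2,0) = exp(-r*dt) * [p*0.000000 + (1-p)*0.000000] = 0.000000
  V(2,1) = exp(-r*dt) * [p*0.000000 + (1-p)*0.292930] = 0.171840
  V(2,2) = exp(-r*dt) * [p*0.292930 + (1-p)*0.653942] = 0.502520
  V(1,0) = exp(-r*dt) * [p*0.000000 + (1-p)*0.171840] = 0.100806
  V(1,1) = exp(-r*dt) * [p*0.171840 + (1-p)*0.502520] = 0.364542
  V(0,0) = exp(-r*dt) * [p*0.100806 + (1-p)*0.364542] = 0.254767


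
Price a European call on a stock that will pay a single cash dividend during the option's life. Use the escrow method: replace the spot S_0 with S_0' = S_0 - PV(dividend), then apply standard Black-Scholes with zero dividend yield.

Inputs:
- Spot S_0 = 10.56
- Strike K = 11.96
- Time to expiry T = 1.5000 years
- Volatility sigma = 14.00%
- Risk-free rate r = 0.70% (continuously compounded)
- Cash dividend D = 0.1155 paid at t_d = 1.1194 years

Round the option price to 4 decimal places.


Answer: Price = 0.2590

Derivation:
PV(D) = D * exp(-r * t_d) = 0.1155 * 0.99219482 = 0.11459850
S_0' = S_0 - PV(D) = 10.5600 - 0.11459850 = 10.44540150
d1 = (ln(S_0'/K) + (r + sigma^2/2)*T) / (sigma*sqrt(T)) = -0.64273395
d2 = d1 - sigma*sqrt(T) = -0.81419823
exp(-rT) = 0.98955493
N(d1) = 0.26019837; N(d2) = 0.20776570
C = S_0' * N(d1) - K * exp(-rT) * N(d2) = 10.44540150 * 0.26019837 - 11.9600 * 0.98955493 * 0.20776570 = 0.2590


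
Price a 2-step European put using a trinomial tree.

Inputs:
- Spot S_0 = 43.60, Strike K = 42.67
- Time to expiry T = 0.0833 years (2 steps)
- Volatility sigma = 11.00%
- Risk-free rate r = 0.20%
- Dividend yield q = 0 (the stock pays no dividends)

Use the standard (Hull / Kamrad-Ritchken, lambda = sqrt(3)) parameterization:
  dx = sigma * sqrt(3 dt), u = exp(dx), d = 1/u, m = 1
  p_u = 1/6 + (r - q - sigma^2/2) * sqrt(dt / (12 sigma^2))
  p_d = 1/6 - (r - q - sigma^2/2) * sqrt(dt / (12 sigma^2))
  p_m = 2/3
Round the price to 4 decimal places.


dt = T/N = 0.041650; dx = sigma*sqrt(3*dt) = 0.038883
u = exp(dx) = 1.039649; d = 1/u = 0.961863
p_u = 0.164498, p_m = 0.666667, p_d = 0.168836
Discount per step: exp(-r*dt) = 0.999917
Stock lattice S(k, j) with j the centered position index:
  k=0: S(0,+0) = 43.6000
  k=1: S(1,-1) = 41.9372; S(1,+0) = 43.6000; S(1,+1) = 45.3287
  k=2: S(2,-2) = 40.3379; S(2,-1) = 41.9372; S(2,+0) = 43.6000; S(2,+1) = 45.3287; S(2,+2) = 47.1259
Terminal payoffs V(N, j) = max(K - S_T, 0):
  V(2,-2) = 2.332121; V(2,-1) = 0.732767; V(2,+0) = 0.000000; V(2,+1) = 0.000000; V(2,+2) = 0.000000
Backward induction: V(k, j) = exp(-r*dt) * [p_u * V(k+1, j+1) + p_m * V(k+1, j) + p_d * V(k+1, j-1)]
  V(1,-1) = exp(-r*dt) * [p_u*0.000000 + p_m*0.732767 + p_d*2.332121] = 0.882183
  V(1,+0) = exp(-r*dt) * [p_u*0.000000 + p_m*0.000000 + p_d*0.732767] = 0.123707
  V(1,+1) = exp(-r*dt) * [p_u*0.000000 + p_m*0.000000 + p_d*0.000000] = 0.000000
  V(0,+0) = exp(-r*dt) * [p_u*0.000000 + p_m*0.123707 + p_d*0.882183] = 0.231396

Answer: Price = V(0,0) = 0.2314


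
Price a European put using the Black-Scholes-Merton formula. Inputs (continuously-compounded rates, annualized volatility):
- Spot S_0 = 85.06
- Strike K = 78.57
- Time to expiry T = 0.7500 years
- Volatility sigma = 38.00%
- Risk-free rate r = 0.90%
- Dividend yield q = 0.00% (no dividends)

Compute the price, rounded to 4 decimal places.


d1 = (ln(S/K) + (r - q + 0.5*sigma^2) * T) / (sigma * sqrt(T)) = 0.42622714
d2 = d1 - sigma * sqrt(T) = 0.09713749
exp(-rT) = 0.99327273; exp(-qT) = 1.00000000
P = K * exp(-rT) * N(-d2) - S_0 * exp(-qT) * N(-d1)
N(-d1) = 0.33497117; N(-d2) = 0.46130860
P = 78.5700 * 0.99327273 * 0.46130860 - 85.0600 * 1.00000000 * 0.33497117 = 7.5085

Answer: Price = 7.5085


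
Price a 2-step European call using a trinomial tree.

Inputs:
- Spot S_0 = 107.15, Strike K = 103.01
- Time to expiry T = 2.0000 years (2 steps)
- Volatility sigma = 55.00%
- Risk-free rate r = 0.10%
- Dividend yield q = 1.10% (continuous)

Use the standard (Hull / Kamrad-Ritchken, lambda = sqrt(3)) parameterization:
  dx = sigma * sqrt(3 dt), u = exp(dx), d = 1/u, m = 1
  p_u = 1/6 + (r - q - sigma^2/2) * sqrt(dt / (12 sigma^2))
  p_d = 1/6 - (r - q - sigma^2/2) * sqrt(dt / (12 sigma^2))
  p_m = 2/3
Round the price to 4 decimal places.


dt = T/N = 1.000000; dx = sigma*sqrt(3*dt) = 0.952628
u = exp(dx) = 2.592514; d = 1/u = 0.385726
p_u = 0.082032, p_m = 0.666667, p_d = 0.251301
Discount per step: exp(-r*dt) = 0.999000
Stock lattice S(k, j) with j the centered position index:
  k=0: S(0,+0) = 107.1500
  k=1: S(1,-1) = 41.3305; S(1,+0) = 107.1500; S(1,+1) = 277.7878
  k=2: S(2,-2) = 15.9423; S(2,-1) = 41.3305; S(2,+0) = 107.1500; S(2,+1) = 277.7878; S(2,+2) = 720.1688
Terminal payoffs V(N, j) = max(S_T - K, 0):
  V(2,-2) = 0.000000; V(2,-1) = 0.000000; V(2,+0) = 4.140000; V(2,+1) = 174.777843; V(2,+2) = 617.158787
Backward induction: V(k, j) = exp(-r*dt) * [p_u * V(k+1, j+1) + p_m * V(k+1, j) + p_d * V(k+1, j-1)]
  V(1,-1) = exp(-r*dt) * [p_u*4.140000 + p_m*0.000000 + p_d*0.000000] = 0.339275
  V(1,+0) = exp(-r*dt) * [p_u*174.777843 + p_m*4.140000 + p_d*0.000000] = 17.080351
  V(1,+1) = exp(-r*dt) * [p_u*617.158787 + p_m*174.777843 + p_d*4.140000] = 168.017841
  V(0,+0) = exp(-r*dt) * [p_u*168.017841 + p_m*17.080351 + p_d*0.339275] = 25.229819

Answer: Price = V(0,0) = 25.2298


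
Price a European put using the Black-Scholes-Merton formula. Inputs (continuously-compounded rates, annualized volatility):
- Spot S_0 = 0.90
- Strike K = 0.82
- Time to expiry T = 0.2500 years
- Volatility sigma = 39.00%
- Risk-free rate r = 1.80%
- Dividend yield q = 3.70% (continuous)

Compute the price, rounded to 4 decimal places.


d1 = (ln(S/K) + (r - q + 0.5*sigma^2) * T) / (sigma * sqrt(T)) = 0.55052781
d2 = d1 - sigma * sqrt(T) = 0.35552781
exp(-rT) = 0.99551011; exp(-qT) = 0.99079265
P = K * exp(-rT) * N(-d2) - S_0 * exp(-qT) * N(-d1)
N(-d1) = 0.29097870; N(-d2) = 0.36109711
P = 0.8200 * 0.99551011 * 0.36109711 - 0.9000 * 0.99079265 * 0.29097870 = 0.0353

Answer: Price = 0.0353


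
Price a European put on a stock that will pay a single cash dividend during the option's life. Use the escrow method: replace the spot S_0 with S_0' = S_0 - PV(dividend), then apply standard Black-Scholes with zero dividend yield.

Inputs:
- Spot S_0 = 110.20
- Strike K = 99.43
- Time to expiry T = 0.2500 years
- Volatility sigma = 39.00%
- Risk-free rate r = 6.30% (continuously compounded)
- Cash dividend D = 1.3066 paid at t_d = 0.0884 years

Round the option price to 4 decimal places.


PV(D) = D * exp(-r * t_d) = 1.3066 * 0.99444628 = 1.29934351
S_0' = S_0 - PV(D) = 110.2000 - 1.29934351 = 108.90065649
d1 = (ln(S_0'/K) + (r + sigma^2/2)*T) / (sigma*sqrt(T)) = 0.64484451
d2 = d1 - sigma*sqrt(T) = 0.44984451
exp(-rT) = 0.98437338
N(-d1) = 0.25951398; N(-d2) = 0.32641128
P = K * exp(-rT) * N(-d2) - S_0' * N(-d1) = 99.4300 * 0.98437338 * 0.32641128 - 108.90065649 * 0.25951398 = 3.6867

Answer: Price = 3.6867


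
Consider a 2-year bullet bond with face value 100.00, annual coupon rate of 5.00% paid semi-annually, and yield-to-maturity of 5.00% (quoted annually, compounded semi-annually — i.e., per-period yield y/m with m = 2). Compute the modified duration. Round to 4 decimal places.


Answer: Modified duration = 1.8810

Derivation:
Coupon per period c = face * coupon_rate / m = 2.500000
Periods per year m = 2; per-period yield y/m = 0.025000
Number of cashflows N = 4
Cashflows (t years, CF_t, discount factor 1/(1+y/m)^(m*t), PV):
  t = 0.5000: CF_t = 2.500000, DF = 0.975610, PV = 2.439024
  t = 1.0000: CF_t = 2.500000, DF = 0.951814, PV = 2.379536
  t = 1.5000: CF_t = 2.500000, DF = 0.928599, PV = 2.321499
  t = 2.0000: CF_t = 102.500000, DF = 0.905951, PV = 92.859941
Price P = sum_t PV_t = 100.000000
First compute Macaulay numerator sum_t t * PV_t:
  t * PV_t at t = 0.5000: 1.219512
  t * PV_t at t = 1.0000: 2.379536
  t * PV_t at t = 1.5000: 3.482248
  t * PV_t at t = 2.0000: 185.719882
Macaulay duration D = 192.801178 / 100.000000 = 1.928012
Modified duration = D / (1 + y/m) = 1.928012 / (1 + 0.025000) = 1.880987


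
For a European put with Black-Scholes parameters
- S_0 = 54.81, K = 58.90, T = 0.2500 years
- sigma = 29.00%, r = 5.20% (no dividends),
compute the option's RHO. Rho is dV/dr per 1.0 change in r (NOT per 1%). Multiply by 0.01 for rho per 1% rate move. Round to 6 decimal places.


d1 = -0.3341788386; d2 = -0.4791788386
phi(d1) = 0.3772767480; exp(-qT) = 1.0000000000; exp(-rT) = 0.9870841350
N(-d2) = 0.6840942964
Rho = -K*T*exp(-rT)*N(-d2) = -58.9000 * 0.2500 * 0.9870841350 * 0.6840942964 = -9.943183

Answer: Rho = -9.943183


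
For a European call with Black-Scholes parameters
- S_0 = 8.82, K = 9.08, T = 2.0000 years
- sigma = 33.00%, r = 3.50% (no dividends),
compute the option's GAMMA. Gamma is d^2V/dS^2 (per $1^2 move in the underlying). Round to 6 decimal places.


Answer: Gamma = 0.092050

Derivation:
d1 = 0.3210857844; d2 = -0.1456046912
phi(d1) = 0.3788986311; exp(-qT) = 1.0000000000; exp(-rT) = 0.9323938199
Gamma = exp(-qT) * phi(d1) / (S * sigma * sqrt(T)) = 1.0000000000 * 0.3788986311 / (8.8200 * 0.3300 * 1.4142135624) = 0.092050


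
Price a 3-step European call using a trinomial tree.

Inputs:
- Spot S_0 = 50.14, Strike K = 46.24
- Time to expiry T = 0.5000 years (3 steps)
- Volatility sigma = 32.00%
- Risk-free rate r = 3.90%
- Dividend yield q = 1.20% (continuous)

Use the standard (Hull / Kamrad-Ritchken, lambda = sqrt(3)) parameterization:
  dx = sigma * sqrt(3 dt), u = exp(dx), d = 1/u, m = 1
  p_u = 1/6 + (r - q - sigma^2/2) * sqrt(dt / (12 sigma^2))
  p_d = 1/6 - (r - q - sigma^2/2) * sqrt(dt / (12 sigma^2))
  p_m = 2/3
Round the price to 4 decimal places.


dt = T/N = 0.166667; dx = sigma*sqrt(3*dt) = 0.226274
u = exp(dx) = 1.253919; d = 1/u = 0.797499
p_u = 0.157754, p_m = 0.666667, p_d = 0.175579
Discount per step: exp(-r*dt) = 0.993521
Stock lattice S(k, j) with j the centered position index:
  k=0: S(0,+0) = 50.1400
  k=1: S(1,-1) = 39.9866; S(1,+0) = 50.1400; S(1,+1) = 62.8715
  k=2: S(2,-2) = 31.8893; S(2,-1) = 39.9866; S(2,+0) = 50.1400; S(2,+1) = 62.8715; S(2,+2) = 78.8358
  k=3: S(3,-3) = 25.4317; S(3,-2) = 31.8893; S(3,-1) = 39.9866; S(3,+0) = 50.1400; S(3,+1) = 62.8715; S(3,+2) = 78.8358; S(3,+3) = 98.8538
Terminal payoffs V(N, j) = max(S_T - K, 0):
  V(3,-3) = 0.000000; V(3,-2) = 0.000000; V(3,-1) = 0.000000; V(3,+0) = 3.900000; V(3,+1) = 16.631519; V(3,+2) = 32.595818; V(3,+3) = 52.613762
Backward induction: V(k, j) = exp(-r*dt) * [p_u * V(k+1, j+1) + p_m * V(k+1, j) + p_d * V(k+1, j-1)]
  V(2,-2) = exp(-r*dt) * [p_u*0.000000 + p_m*0.000000 + p_d*0.000000] = 0.000000
  V(2,-1) = exp(-r*dt) * [p_u*3.900000 + p_m*0.000000 + p_d*0.000000] = 0.611255
  V(2,+0) = exp(-r*dt) * [p_u*16.631519 + p_m*3.900000 + p_d*0.000000] = 5.189848
  V(2,+1) = exp(-r*dt) * [p_u*32.595818 + p_m*16.631519 + p_d*3.900000] = 16.804976
  V(2,+2) = exp(-r*dt) * [p_u*52.613762 + p_m*32.595818 + p_d*16.631519] = 32.737249
  V(1,-1) = exp(-r*dt) * [p_u*5.189848 + p_m*0.611255 + p_d*0.000000] = 1.218279
  V(1,+0) = exp(-r*dt) * [p_u*16.804976 + p_m*5.189848 + p_d*0.611255] = 6.177990
  V(1,+1) = exp(-r*dt) * [p_u*32.737249 + p_m*16.804976 + p_d*5.189848] = 17.167035
  V(0,+0) = exp(-r*dt) * [p_u*17.167035 + p_m*6.177990 + p_d*1.218279] = 6.995119

Answer: Price = V(0,0) = 6.9951


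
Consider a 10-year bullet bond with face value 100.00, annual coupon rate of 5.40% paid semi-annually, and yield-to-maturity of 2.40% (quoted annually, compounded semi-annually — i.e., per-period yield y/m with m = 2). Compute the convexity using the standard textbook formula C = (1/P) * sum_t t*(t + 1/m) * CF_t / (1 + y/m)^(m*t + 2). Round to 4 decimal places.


Coupon per period c = face * coupon_rate / m = 2.700000
Periods per year m = 2; per-period yield y/m = 0.012000
Number of cashflows N = 20
Cashflows (t years, CF_t, discount factor 1/(1+y/m)^(m*t), PV):
  t = 0.5000: CF_t = 2.700000, DF = 0.988142, PV = 2.667984
  t = 1.0000: CF_t = 2.700000, DF = 0.976425, PV = 2.636348
  t = 1.5000: CF_t = 2.700000, DF = 0.964847, PV = 2.605087
  t = 2.0000: CF_t = 2.700000, DF = 0.953406, PV = 2.574197
  t = 2.5000: CF_t = 2.700000, DF = 0.942101, PV = 2.543673
  t = 3.0000: CF_t = 2.700000, DF = 0.930930, PV = 2.513510
  t = 3.5000: CF_t = 2.700000, DF = 0.919891, PV = 2.483706
  t = 4.0000: CF_t = 2.700000, DF = 0.908983, PV = 2.454255
  t = 4.5000: CF_t = 2.700000, DF = 0.898205, PV = 2.425153
  t = 5.0000: CF_t = 2.700000, DF = 0.887554, PV = 2.396396
  t = 5.5000: CF_t = 2.700000, DF = 0.877030, PV = 2.367981
  t = 6.0000: CF_t = 2.700000, DF = 0.866630, PV = 2.339902
  t = 6.5000: CF_t = 2.700000, DF = 0.856354, PV = 2.312156
  t = 7.0000: CF_t = 2.700000, DF = 0.846200, PV = 2.284739
  t = 7.5000: CF_t = 2.700000, DF = 0.836166, PV = 2.257647
  t = 8.0000: CF_t = 2.700000, DF = 0.826251, PV = 2.230877
  t = 8.5000: CF_t = 2.700000, DF = 0.816453, PV = 2.204424
  t = 9.0000: CF_t = 2.700000, DF = 0.806772, PV = 2.178284
  t = 9.5000: CF_t = 2.700000, DF = 0.797205, PV = 2.152455
  t = 10.0000: CF_t = 102.700000, DF = 0.787752, PV = 80.902174
Price P = sum_t PV_t = 126.530947
Convexity numerator sum_t t*(t + 1/m) * CF_t / (1+y/m)^(m*t + 2):
  t = 0.5000: term = 1.302543
  t = 1.0000: term = 3.861295
  t = 1.5000: term = 7.631018
  t = 2.0000: term = 12.567552
  t = 2.5000: term = 18.627795
  t = 3.0000: term = 25.769676
  t = 3.5000: term = 33.952143
  t = 4.0000: term = 43.135133
  t = 4.5000: term = 53.279562
  t = 5.0000: term = 64.347297
  t = 5.5000: term = 76.301143
  t = 6.0000: term = 89.104820
  t = 6.5000: term = 102.722948
  t = 7.0000: term = 117.121026
  t = 7.5000: term = 132.265416
  t = 8.0000: term = 148.123325
  t = 8.5000: term = 164.662787
  t = 9.0000: term = 181.852648
  t = 9.5000: term = 199.662547
  t = 10.0000: term = 8294.466694
Convexity = (1/P) * sum = 9770.757366 / 126.530947 = 77.220298

Answer: Convexity = 77.2203


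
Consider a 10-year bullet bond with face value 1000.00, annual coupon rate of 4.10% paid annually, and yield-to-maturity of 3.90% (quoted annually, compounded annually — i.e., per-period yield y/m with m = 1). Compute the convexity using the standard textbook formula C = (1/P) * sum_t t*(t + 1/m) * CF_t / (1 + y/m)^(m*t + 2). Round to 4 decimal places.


Coupon per period c = face * coupon_rate / m = 41.000000
Periods per year m = 1; per-period yield y/m = 0.039000
Number of cashflows N = 10
Cashflows (t years, CF_t, discount factor 1/(1+y/m)^(m*t), PV):
  t = 1.0000: CF_t = 41.000000, DF = 0.962464, PV = 39.461020
  t = 2.0000: CF_t = 41.000000, DF = 0.926337, PV = 37.979808
  t = 3.0000: CF_t = 41.000000, DF = 0.891566, PV = 36.554194
  t = 4.0000: CF_t = 41.000000, DF = 0.858100, PV = 35.182093
  t = 5.0000: CF_t = 41.000000, DF = 0.825890, PV = 33.861494
  t = 6.0000: CF_t = 41.000000, DF = 0.794889, PV = 32.590466
  t = 7.0000: CF_t = 41.000000, DF = 0.765052, PV = 31.367147
  t = 8.0000: CF_t = 41.000000, DF = 0.736335, PV = 30.189747
  t = 9.0000: CF_t = 41.000000, DF = 0.708696, PV = 29.056542
  t = 10.0000: CF_t = 1041.000000, DF = 0.682094, PV = 710.060337
Price P = sum_t PV_t = 1016.302848
Convexity numerator sum_t t*(t + 1/m) * CF_t / (1+y/m)^(m*t + 2):
  t = 1.0000: term = 73.108388
  t = 2.0000: term = 211.092555
  t = 3.0000: term = 406.337931
  t = 4.0000: term = 651.809322
  t = 5.0000: term = 941.014420
  t = 6.0000: term = 1267.969382
  t = 7.0000: term = 1627.166355
  t = 8.0000: term = 2013.542856
  t = 9.0000: term = 2422.452907
  t = 10.0000: term = 72353.050119
Convexity = (1/P) * sum = 81967.544235 / 1016.302848 = 80.652676

Answer: Convexity = 80.6527


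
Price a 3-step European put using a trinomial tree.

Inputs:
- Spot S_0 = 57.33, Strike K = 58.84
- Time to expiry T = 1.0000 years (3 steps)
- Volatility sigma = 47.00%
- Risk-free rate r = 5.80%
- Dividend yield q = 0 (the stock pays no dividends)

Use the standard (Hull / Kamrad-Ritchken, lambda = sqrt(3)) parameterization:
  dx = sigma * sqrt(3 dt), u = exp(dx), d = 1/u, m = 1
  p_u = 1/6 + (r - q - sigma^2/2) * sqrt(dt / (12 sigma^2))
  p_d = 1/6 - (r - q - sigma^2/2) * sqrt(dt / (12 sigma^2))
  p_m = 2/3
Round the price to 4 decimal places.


Answer: Price = V(0,0) = 8.9029

Derivation:
dt = T/N = 0.333333; dx = sigma*sqrt(3*dt) = 0.470000
u = exp(dx) = 1.599994; d = 1/u = 0.625002
p_u = 0.148067, p_m = 0.666667, p_d = 0.185266
Discount per step: exp(-r*dt) = 0.980852
Stock lattice S(k, j) with j the centered position index:
  k=0: S(0,+0) = 57.3300
  k=1: S(1,-1) = 35.8314; S(1,+0) = 57.3300; S(1,+1) = 91.7277
  k=2: S(2,-2) = 22.3947; S(2,-1) = 35.8314; S(2,+0) = 57.3300; S(2,+1) = 91.7277; S(2,+2) = 146.7637
  k=3: S(3,-3) = 13.9967; S(3,-2) = 22.3947; S(3,-1) = 35.8314; S(3,+0) = 57.3300; S(3,+1) = 91.7277; S(3,+2) = 146.7637; S(3,+3) = 234.8211
Terminal payoffs V(N, j) = max(K - S_T, 0):
  V(3,-3) = 44.843266; V(3,-2) = 36.445306; V(3,-1) = 23.008620; V(3,+0) = 1.510000; V(3,+1) = 0.000000; V(3,+2) = 0.000000; V(3,+3) = 0.000000
Backward induction: V(k, j) = exp(-r*dt) * [p_u * V(k+1, j+1) + p_m * V(k+1, j) + p_d * V(k+1, j-1)]
  V(2,-2) = exp(-r*dt) * [p_u*23.008620 + p_m*36.445306 + p_d*44.843266] = 35.322090
  V(2,-1) = exp(-r*dt) * [p_u*1.510000 + p_m*23.008620 + p_d*36.445306] = 21.887462
  V(2,+0) = exp(-r*dt) * [p_u*0.000000 + p_m*1.510000 + p_d*23.008620] = 5.168484
  V(2,+1) = exp(-r*dt) * [p_u*0.000000 + p_m*0.000000 + p_d*1.510000] = 0.274395
  V(2,+2) = exp(-r*dt) * [p_u*0.000000 + p_m*0.000000 + p_d*0.000000] = 0.000000
  V(1,-1) = exp(-r*dt) * [p_u*5.168484 + p_m*21.887462 + p_d*35.322090] = 21.481555
  V(1,+0) = exp(-r*dt) * [p_u*0.274395 + p_m*5.168484 + p_d*21.887462] = 7.396889
  V(1,+1) = exp(-r*dt) * [p_u*0.000000 + p_m*0.274395 + p_d*5.168484] = 1.118637
  V(0,+0) = exp(-r*dt) * [p_u*1.118637 + p_m*7.396889 + p_d*21.481555] = 8.902896


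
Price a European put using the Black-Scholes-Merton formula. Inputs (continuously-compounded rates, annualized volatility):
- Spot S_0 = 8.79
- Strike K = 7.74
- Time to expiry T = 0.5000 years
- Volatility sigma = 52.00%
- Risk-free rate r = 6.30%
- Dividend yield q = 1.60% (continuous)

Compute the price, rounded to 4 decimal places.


Answer: Price = 0.6697

Derivation:
d1 = (ln(S/K) + (r - q + 0.5*sigma^2) * T) / (sigma * sqrt(T)) = 0.59373315
d2 = d1 - sigma * sqrt(T) = 0.22603763
exp(-rT) = 0.96899096; exp(-qT) = 0.99203191
P = K * exp(-rT) * N(-d2) - S_0 * exp(-qT) * N(-d1)
N(-d1) = 0.27634530; N(-d2) = 0.41058608
P = 7.7400 * 0.96899096 * 0.41058608 - 8.7900 * 0.99203191 * 0.27634530 = 0.6697


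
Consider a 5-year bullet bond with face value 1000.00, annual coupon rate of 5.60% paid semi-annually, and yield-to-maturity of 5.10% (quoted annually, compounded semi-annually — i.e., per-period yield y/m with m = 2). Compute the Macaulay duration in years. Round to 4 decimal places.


Answer: Macaulay duration = 4.4370 years

Derivation:
Coupon per period c = face * coupon_rate / m = 28.000000
Periods per year m = 2; per-period yield y/m = 0.025500
Number of cashflows N = 10
Cashflows (t years, CF_t, discount factor 1/(1+y/m)^(m*t), PV):
  t = 0.5000: CF_t = 28.000000, DF = 0.975134, PV = 27.303754
  t = 1.0000: CF_t = 28.000000, DF = 0.950886, PV = 26.624821
  t = 1.5000: CF_t = 28.000000, DF = 0.927242, PV = 25.962771
  t = 2.0000: CF_t = 28.000000, DF = 0.904185, PV = 25.317183
  t = 2.5000: CF_t = 28.000000, DF = 0.881702, PV = 24.687648
  t = 3.0000: CF_t = 28.000000, DF = 0.859777, PV = 24.073766
  t = 3.5000: CF_t = 28.000000, DF = 0.838398, PV = 23.475150
  t = 4.0000: CF_t = 28.000000, DF = 0.817551, PV = 22.891419
  t = 4.5000: CF_t = 28.000000, DF = 0.797222, PV = 22.322203
  t = 5.0000: CF_t = 1028.000000, DF = 0.777398, PV = 799.165022
Price P = sum_t PV_t = 1021.823737
Macaulay numerator sum_t t * PV_t:
  t * PV_t at t = 0.5000: 13.651877
  t * PV_t at t = 1.0000: 26.624821
  t * PV_t at t = 1.5000: 38.944156
  t * PV_t at t = 2.0000: 50.634365
  t * PV_t at t = 2.5000: 61.719119
  t * PV_t at t = 3.0000: 72.221299
  t * PV_t at t = 3.5000: 82.163025
  t * PV_t at t = 4.0000: 91.565676
  t * PV_t at t = 4.5000: 100.449912
  t * PV_t at t = 5.0000: 3995.825112
Macaulay duration D = (sum_t t * PV_t) / P = 4533.799364 / 1021.823737 = 4.436968


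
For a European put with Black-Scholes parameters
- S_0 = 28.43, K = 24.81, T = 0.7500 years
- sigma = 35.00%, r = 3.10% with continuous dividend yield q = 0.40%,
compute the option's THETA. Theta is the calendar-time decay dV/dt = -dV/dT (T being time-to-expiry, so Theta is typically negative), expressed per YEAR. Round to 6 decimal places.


d1 = 0.6676994102; d2 = 0.3645905189
phi(d1) = 0.3192279724; exp(-qT) = 0.9970044955; exp(-rT) = 0.9770181987
Theta = -S*exp(-qT)*phi(d1)*sigma/(2*sqrt(T)) + r*K*exp(-rT)*N(-d2) - q*S*exp(-qT)*N(-d1)
N(-d1) = 0.2521627433; N(-d2) = 0.3577085466; sqrt(T) = 0.8660254038
Term 1 = -28.4300 * 0.9970044955 * 0.3192279724 * 0.3500 / (2 * 0.8660254038) = -1.8284468166
Term 2 = 0.0310 * 24.8100 * 0.9770181987 * 0.3577085466 = 0.2687945310
Term 3 = -0.0040 * 28.4300 * 0.9970044955 * 0.2521627433 = -0.0285900482
Theta = -1.8284468166 + (0.2687945310) + (-0.0285900482) = -1.588242

Answer: Theta = -1.588242


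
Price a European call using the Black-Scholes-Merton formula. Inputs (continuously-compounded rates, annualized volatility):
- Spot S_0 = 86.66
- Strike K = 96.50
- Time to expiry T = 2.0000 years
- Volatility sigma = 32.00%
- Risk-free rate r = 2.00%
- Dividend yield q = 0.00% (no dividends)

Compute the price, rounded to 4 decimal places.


d1 = (ln(S/K) + (r - q + 0.5*sigma^2) * T) / (sigma * sqrt(T)) = 0.07700704
d2 = d1 - sigma * sqrt(T) = -0.37554130
exp(-rT) = 0.96078944; exp(-qT) = 1.00000000
C = S_0 * exp(-qT) * N(d1) - K * exp(-rT) * N(d2)
N(d1) = 0.53069103; N(d2) = 0.35362897
C = 86.6600 * 1.00000000 * 0.53069103 - 96.5000 * 0.96078944 * 0.35362897 = 13.2026

Answer: Price = 13.2026


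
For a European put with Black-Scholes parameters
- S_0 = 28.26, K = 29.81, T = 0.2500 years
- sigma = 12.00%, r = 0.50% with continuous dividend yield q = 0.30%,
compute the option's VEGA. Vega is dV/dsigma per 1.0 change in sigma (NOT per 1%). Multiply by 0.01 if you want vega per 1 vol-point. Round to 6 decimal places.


d1 = -0.8516088406; d2 = -0.9116088406
phi(d1) = 0.2776046383; exp(-qT) = 0.9992502812; exp(-rT) = 0.9987507809
Vega = S * exp(-qT) * phi(d1) * sqrt(T) = 28.2600 * 0.9992502812 * 0.2776046383 * 0.5000000000 = 3.919613

Answer: Vega = 3.919613


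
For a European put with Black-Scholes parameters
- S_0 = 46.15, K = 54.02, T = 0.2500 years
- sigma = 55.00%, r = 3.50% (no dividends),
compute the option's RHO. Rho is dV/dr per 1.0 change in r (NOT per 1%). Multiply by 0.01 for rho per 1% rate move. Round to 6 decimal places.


Answer: Rho = -10.056504

Derivation:
d1 = -0.4032541361; d2 = -0.6782541361
phi(d1) = 0.3677891444; exp(-qT) = 1.0000000000; exp(-rT) = 0.9912881698
N(-d2) = 0.7511947135
Rho = -K*T*exp(-rT)*N(-d2) = -54.0200 * 0.2500 * 0.9912881698 * 0.7511947135 = -10.056504


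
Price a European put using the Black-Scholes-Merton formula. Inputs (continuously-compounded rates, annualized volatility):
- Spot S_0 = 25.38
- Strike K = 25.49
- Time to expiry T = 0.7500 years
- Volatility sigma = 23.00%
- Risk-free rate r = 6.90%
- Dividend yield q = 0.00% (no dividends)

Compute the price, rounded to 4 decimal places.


Answer: Price = 1.4343

Derivation:
d1 = (ln(S/K) + (r - q + 0.5*sigma^2) * T) / (sigma * sqrt(T)) = 0.33768838
d2 = d1 - sigma * sqrt(T) = 0.13850253
exp(-rT) = 0.94956623; exp(-qT) = 1.00000000
P = K * exp(-rT) * N(-d2) - S_0 * exp(-qT) * N(-d1)
N(-d1) = 0.36779902; N(-d2) = 0.44492163
P = 25.4900 * 0.94956623 * 0.44492163 - 25.3800 * 1.00000000 * 0.36779902 = 1.4343


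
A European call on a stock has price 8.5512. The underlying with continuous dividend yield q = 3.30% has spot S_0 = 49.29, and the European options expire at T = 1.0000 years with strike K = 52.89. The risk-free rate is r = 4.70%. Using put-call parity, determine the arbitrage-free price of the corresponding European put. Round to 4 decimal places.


Put-call parity: C - P = S_0 * exp(-qT) - K * exp(-rT).
S_0 * exp(-qT) = 49.2900 * 0.96753856 = 47.68997560
K * exp(-rT) = 52.8900 * 0.95408740 = 50.46168246
P = C - S*exp(-qT) + K*exp(-rT)
P = 8.5512 - 47.68997560 + 50.46168246 = 11.3229

Answer: Put price = 11.3229


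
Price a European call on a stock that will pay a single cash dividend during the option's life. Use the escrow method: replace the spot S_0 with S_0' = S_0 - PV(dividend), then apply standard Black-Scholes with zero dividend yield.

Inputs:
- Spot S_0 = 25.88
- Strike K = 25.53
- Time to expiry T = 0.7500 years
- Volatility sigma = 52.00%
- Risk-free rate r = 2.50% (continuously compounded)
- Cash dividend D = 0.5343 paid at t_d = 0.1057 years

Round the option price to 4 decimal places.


PV(D) = D * exp(-r * t_d) = 0.5343 * 0.99736099 = 0.53288998
S_0' = S_0 - PV(D) = 25.8800 - 0.53288998 = 25.34711002
d1 = (ln(S_0'/K) + (r + sigma^2/2)*T) / (sigma*sqrt(T)) = 0.25083757
d2 = d1 - sigma*sqrt(T) = -0.19949564
exp(-rT) = 0.98142469
N(d1) = 0.59903015; N(d2) = 0.42093753
C = S_0' * N(d1) - K * exp(-rT) * N(d2) = 25.34711002 * 0.59903015 - 25.5300 * 0.98142469 * 0.42093753 = 4.6368

Answer: Price = 4.6368


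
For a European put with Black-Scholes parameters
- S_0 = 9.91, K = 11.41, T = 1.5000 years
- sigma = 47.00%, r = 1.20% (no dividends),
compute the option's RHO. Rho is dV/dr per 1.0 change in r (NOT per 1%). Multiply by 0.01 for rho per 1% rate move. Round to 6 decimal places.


Answer: Rho = -11.631548

Derivation:
d1 = 0.0742302830; d2 = -0.5013998065
phi(d1) = 0.3978446802; exp(-qT) = 1.0000000000; exp(-rT) = 0.9821610324
N(-d2) = 0.6919551120
Rho = -K*T*exp(-rT)*N(-d2) = -11.4100 * 1.5000 * 0.9821610324 * 0.6919551120 = -11.631548


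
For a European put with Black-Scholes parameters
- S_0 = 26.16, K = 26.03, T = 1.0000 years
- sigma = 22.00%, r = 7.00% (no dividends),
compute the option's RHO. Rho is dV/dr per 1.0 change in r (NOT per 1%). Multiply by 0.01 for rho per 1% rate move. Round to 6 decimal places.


d1 = 0.4508263981; d2 = 0.2308263981
phi(d1) = 0.3603927919; exp(-qT) = 1.0000000000; exp(-rT) = 0.9323938199
N(-d2) = 0.4087248361
Rho = -K*T*exp(-rT)*N(-d2) = -26.0300 * 1.0000 * 0.9323938199 * 0.4087248361 = -9.919838

Answer: Rho = -9.919838


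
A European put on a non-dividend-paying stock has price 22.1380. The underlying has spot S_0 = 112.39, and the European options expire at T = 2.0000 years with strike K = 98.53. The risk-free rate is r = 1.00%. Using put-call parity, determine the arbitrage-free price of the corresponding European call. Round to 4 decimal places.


Put-call parity: C - P = S_0 * exp(-qT) - K * exp(-rT).
S_0 * exp(-qT) = 112.3900 * 1.00000000 = 112.39000000
K * exp(-rT) = 98.5300 * 0.98019867 = 96.57897528
C = P + S*exp(-qT) - K*exp(-rT)
C = 22.1380 + 112.39000000 - 96.57897528 = 37.9490

Answer: Call price = 37.9490


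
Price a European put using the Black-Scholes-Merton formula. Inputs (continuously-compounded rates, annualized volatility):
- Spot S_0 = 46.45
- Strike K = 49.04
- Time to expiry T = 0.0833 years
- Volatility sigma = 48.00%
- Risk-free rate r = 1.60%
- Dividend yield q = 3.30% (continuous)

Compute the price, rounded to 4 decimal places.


d1 = (ln(S/K) + (r - q + 0.5*sigma^2) * T) / (sigma * sqrt(T)) = -0.33261860
d2 = d1 - sigma * sqrt(T) = -0.47115495
exp(-rT) = 0.99866809; exp(-qT) = 0.99725487
P = K * exp(-rT) * N(-d2) - S_0 * exp(-qT) * N(-d1)
N(-d1) = 0.63028890; N(-d2) = 0.68123496
P = 49.0400 * 0.99866809 * 0.68123496 - 46.4500 * 0.99725487 * 0.63028890 = 4.1667

Answer: Price = 4.1667


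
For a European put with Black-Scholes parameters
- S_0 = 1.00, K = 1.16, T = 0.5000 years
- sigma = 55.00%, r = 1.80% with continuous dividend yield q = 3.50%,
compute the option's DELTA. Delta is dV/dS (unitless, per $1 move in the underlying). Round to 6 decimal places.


Answer: Delta = -0.572679

Derivation:
d1 = -0.2090336342; d2 = -0.5979423638
phi(d1) = 0.3903208978; exp(-qT) = 0.9826522357; exp(-rT) = 0.9910403788
N(-d1) = 0.5827890089
Delta = -exp(-qT) * N(-d1) = -0.9826522357 * 0.5827890089 = -0.572679


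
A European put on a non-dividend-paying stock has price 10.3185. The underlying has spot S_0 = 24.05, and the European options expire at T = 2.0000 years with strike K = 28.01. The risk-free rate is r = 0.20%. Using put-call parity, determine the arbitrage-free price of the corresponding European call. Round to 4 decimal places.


Put-call parity: C - P = S_0 * exp(-qT) - K * exp(-rT).
S_0 * exp(-qT) = 24.0500 * 1.00000000 = 24.05000000
K * exp(-rT) = 28.0100 * 0.99600799 = 27.89818378
C = P + S*exp(-qT) - K*exp(-rT)
C = 10.3185 + 24.05000000 - 27.89818378 = 6.4703

Answer: Call price = 6.4703


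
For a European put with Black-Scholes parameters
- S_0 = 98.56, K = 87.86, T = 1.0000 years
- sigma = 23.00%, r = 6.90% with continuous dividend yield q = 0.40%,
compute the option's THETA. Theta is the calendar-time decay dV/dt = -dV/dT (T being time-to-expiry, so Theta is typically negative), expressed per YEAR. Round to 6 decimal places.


Answer: Theta = -1.656272

Derivation:
d1 = 0.8972646141; d2 = 0.6672646141
phi(d1) = 0.2667401202; exp(-qT) = 0.9960079893; exp(-rT) = 0.9333266801
Theta = -S*exp(-qT)*phi(d1)*sigma/(2*sqrt(T)) + r*K*exp(-rT)*N(-d2) - q*S*exp(-qT)*N(-d1)
N(-d1) = 0.1847888669; N(-d2) = 0.2523015625; sqrt(T) = 1.0000000000
Term 1 = -98.5600 * 0.9960079893 * 0.2667401202 * 0.2300 / (2 * 1.0000000000) = -3.0112700159
Term 2 = 0.0690 * 87.8600 * 0.9333266801 * 0.2523015625 = 1.4275584877
Term 3 = -0.0040 * 98.5600 * 0.9960079893 * 0.1847888669 = -0.0725603403
Theta = -3.0112700159 + (1.4275584877) + (-0.0725603403) = -1.656272


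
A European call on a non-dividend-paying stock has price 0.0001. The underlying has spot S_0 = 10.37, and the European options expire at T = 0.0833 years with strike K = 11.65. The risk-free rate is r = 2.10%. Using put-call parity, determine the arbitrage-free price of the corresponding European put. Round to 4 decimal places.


Answer: Put price = 1.2597

Derivation:
Put-call parity: C - P = S_0 * exp(-qT) - K * exp(-rT).
S_0 * exp(-qT) = 10.3700 * 1.00000000 = 10.37000000
K * exp(-rT) = 11.6500 * 0.99825223 = 11.62963847
P = C - S*exp(-qT) + K*exp(-rT)
P = 0.0001 - 10.37000000 + 11.62963847 = 1.2597


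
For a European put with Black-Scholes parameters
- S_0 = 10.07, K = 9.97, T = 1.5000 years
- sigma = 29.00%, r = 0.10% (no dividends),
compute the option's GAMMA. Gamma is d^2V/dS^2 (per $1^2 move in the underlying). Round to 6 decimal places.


d1 = 0.2099103546; d2 = -0.1452656581
phi(d1) = 0.3902492226; exp(-qT) = 1.0000000000; exp(-rT) = 0.9985011244
Gamma = exp(-qT) * phi(d1) / (S * sigma * sqrt(T)) = 1.0000000000 * 0.3902492226 / (10.0700 * 0.2900 * 1.2247448714) = 0.109111

Answer: Gamma = 0.109111


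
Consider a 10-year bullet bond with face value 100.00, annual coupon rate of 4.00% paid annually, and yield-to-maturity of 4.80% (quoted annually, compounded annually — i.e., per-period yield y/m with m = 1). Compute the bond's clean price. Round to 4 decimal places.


Answer: Price = 93.7622

Derivation:
Coupon per period c = face * coupon_rate / m = 4.000000
Periods per year m = 1; per-period yield y/m = 0.048000
Number of cashflows N = 10
Cashflows (t years, CF_t, discount factor 1/(1+y/m)^(m*t), PV):
  t = 1.0000: CF_t = 4.000000, DF = 0.954198, PV = 3.816794
  t = 2.0000: CF_t = 4.000000, DF = 0.910495, PV = 3.641979
  t = 3.0000: CF_t = 4.000000, DF = 0.868793, PV = 3.475171
  t = 4.0000: CF_t = 4.000000, DF = 0.829001, PV = 3.316003
  t = 5.0000: CF_t = 4.000000, DF = 0.791031, PV = 3.164125
  t = 6.0000: CF_t = 4.000000, DF = 0.754801, PV = 3.019203
  t = 7.0000: CF_t = 4.000000, DF = 0.720230, PV = 2.880919
  t = 8.0000: CF_t = 4.000000, DF = 0.687242, PV = 2.748968
  t = 9.0000: CF_t = 4.000000, DF = 0.655765, PV = 2.623061
  t = 10.0000: CF_t = 104.000000, DF = 0.625730, PV = 65.075949
Price P = sum_t PV_t = 93.762171


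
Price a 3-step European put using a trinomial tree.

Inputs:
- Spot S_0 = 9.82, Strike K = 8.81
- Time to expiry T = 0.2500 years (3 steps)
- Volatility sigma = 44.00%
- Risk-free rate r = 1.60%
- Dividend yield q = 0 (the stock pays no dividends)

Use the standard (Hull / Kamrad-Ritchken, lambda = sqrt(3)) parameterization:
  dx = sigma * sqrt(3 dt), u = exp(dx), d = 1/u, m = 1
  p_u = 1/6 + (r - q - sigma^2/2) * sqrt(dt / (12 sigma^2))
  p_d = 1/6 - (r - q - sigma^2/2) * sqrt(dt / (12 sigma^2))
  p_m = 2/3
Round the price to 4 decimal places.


dt = T/N = 0.083333; dx = sigma*sqrt(3*dt) = 0.220000
u = exp(dx) = 1.246077; d = 1/u = 0.802519
p_u = 0.151364, p_m = 0.666667, p_d = 0.181970
Discount per step: exp(-r*dt) = 0.998668
Stock lattice S(k, j) with j the centered position index:
  k=0: S(0,+0) = 9.8200
  k=1: S(1,-1) = 7.8807; S(1,+0) = 9.8200; S(1,+1) = 12.2365
  k=2: S(2,-2) = 6.3244; S(2,-1) = 7.8807; S(2,+0) = 9.8200; S(2,+1) = 12.2365; S(2,+2) = 15.2476
  k=3: S(3,-3) = 5.0755; S(3,-2) = 6.3244; S(3,-1) = 7.8807; S(3,+0) = 9.8200; S(3,+1) = 12.2365; S(3,+2) = 15.2476; S(3,+3) = 18.9997
Terminal payoffs V(N, j) = max(K - S_T, 0):
  V(3,-3) = 3.734520; V(3,-2) = 2.485562; V(3,-1) = 0.929265; V(3,+0) = 0.000000; V(3,+1) = 0.000000; V(3,+2) = 0.000000; V(3,+3) = 0.000000
Backward induction: V(k, j) = exp(-r*dt) * [p_u * V(k+1, j+1) + p_m * V(k+1, j) + p_d * V(k+1, j-1)]
  V(2,-2) = exp(-r*dt) * [p_u*0.929265 + p_m*2.485562 + p_d*3.734520] = 2.473967
  V(2,-1) = exp(-r*dt) * [p_u*0.000000 + p_m*0.929265 + p_d*2.485562] = 1.070379
  V(2,+0) = exp(-r*dt) * [p_u*0.000000 + p_m*0.000000 + p_d*0.929265] = 0.168873
  V(2,+1) = exp(-r*dt) * [p_u*0.000000 + p_m*0.000000 + p_d*0.000000] = 0.000000
  V(2,+2) = exp(-r*dt) * [p_u*0.000000 + p_m*0.000000 + p_d*0.000000] = 0.000000
  V(1,-1) = exp(-r*dt) * [p_u*0.168873 + p_m*1.070379 + p_d*2.473967] = 1.187750
  V(1,+0) = exp(-r*dt) * [p_u*0.000000 + p_m*0.168873 + p_d*1.070379] = 0.306949
  V(1,+1) = exp(-r*dt) * [p_u*0.000000 + p_m*0.000000 + p_d*0.168873] = 0.030689
  V(0,+0) = exp(-r*dt) * [p_u*0.030689 + p_m*0.306949 + p_d*1.187750] = 0.424845

Answer: Price = V(0,0) = 0.4248


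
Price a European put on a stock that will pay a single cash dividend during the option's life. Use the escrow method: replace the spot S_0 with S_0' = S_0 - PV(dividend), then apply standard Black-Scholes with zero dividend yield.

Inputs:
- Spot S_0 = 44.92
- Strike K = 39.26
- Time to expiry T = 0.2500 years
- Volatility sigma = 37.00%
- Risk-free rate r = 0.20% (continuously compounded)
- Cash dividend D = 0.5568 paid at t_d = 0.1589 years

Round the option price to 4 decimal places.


Answer: Price = 1.1703

Derivation:
PV(D) = D * exp(-r * t_d) = 0.5568 * 0.99968225 = 0.55662308
S_0' = S_0 - PV(D) = 44.9200 - 0.55662308 = 44.36337692
d1 = (ln(S_0'/K) + (r + sigma^2/2)*T) / (sigma*sqrt(T)) = 0.75578701
d2 = d1 - sigma*sqrt(T) = 0.57078701
exp(-rT) = 0.99950012
N(-d1) = 0.22488845; N(-d2) = 0.28407202
P = K * exp(-rT) * N(-d2) - S_0' * N(-d1) = 39.2600 * 0.99950012 * 0.28407202 - 44.36337692 * 0.22488845 = 1.1703


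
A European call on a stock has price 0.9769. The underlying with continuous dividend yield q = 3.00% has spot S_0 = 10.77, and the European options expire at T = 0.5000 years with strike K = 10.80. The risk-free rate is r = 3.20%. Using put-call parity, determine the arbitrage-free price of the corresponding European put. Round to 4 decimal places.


Put-call parity: C - P = S_0 * exp(-qT) - K * exp(-rT).
S_0 * exp(-qT) = 10.7700 * 0.98511194 = 10.60965559
K * exp(-rT) = 10.8000 * 0.98412732 = 10.62857506
P = C - S*exp(-qT) + K*exp(-rT)
P = 0.9769 - 10.60965559 + 10.62857506 = 0.9958

Answer: Put price = 0.9958


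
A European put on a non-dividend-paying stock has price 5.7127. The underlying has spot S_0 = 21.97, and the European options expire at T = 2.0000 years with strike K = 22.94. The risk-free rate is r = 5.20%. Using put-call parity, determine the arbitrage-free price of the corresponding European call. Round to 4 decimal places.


Put-call parity: C - P = S_0 * exp(-qT) - K * exp(-rT).
S_0 * exp(-qT) = 21.9700 * 1.00000000 = 21.97000000
K * exp(-rT) = 22.9400 * 0.90122530 = 20.67410832
C = P + S*exp(-qT) - K*exp(-rT)
C = 5.7127 + 21.97000000 - 20.67410832 = 7.0086

Answer: Call price = 7.0086
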